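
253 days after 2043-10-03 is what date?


Start: 2043-10-03, add 253 days
October 2043 has 31 days: 31 - 3 = 28 days to October 31 -> 225 left
November 2043 has 30 days -> 195 left
December 2043 has 31 days -> 164 left
January 2044 has 31 days -> 133 left
February 2044 has 29 days -> 104 left
March 2044 has 31 days -> 73 left
April 2044 has 30 days -> 43 left
May 2044 has 31 days -> 12 left
June 2044: 12 <= 30 -> lands on June 12

Result: 2044-06-12


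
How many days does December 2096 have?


December 2096

31 days


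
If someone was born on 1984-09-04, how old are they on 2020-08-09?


Birth: 1984-09-04
Reference: 2020-08-09
Year difference: 2020 - 1984 = 36
Birthday not yet reached in 2020, subtract 1

35 years old


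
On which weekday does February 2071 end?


February 2071 has 28 days
Anchor: Jan 1, 2071. With p = 2071 - 1 = 2070: (p + p//4 - p//100 + p//400) mod 7 = (2070 + 517 - 20 + 5) mod 7 = 2572 mod 7 = 3 -> Thursday (Mon=0 ... Sun=6)
Days before February (Jan): 31; February 1 index = (3 + 31) mod 7 = 6 -> Sunday
Last day offset: 28 - 1 = 27 days
Weekday index = (6 + 27) mod 7 = 5

Saturday, February 28


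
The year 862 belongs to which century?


Century = (year - 1) // 100 + 1
= (862 - 1) // 100 + 1
= 861 // 100 + 1
= 8 + 1

9th century


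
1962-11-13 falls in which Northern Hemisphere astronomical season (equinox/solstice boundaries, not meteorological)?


Date: November 13
Astronomical Autumn (approx.; exact equinox/solstice day varies by year): September 22 to December 20
November 13 falls within the Autumn window

Autumn


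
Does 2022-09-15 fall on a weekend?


Anchor: Jan 1, 2022. With p = 2022 - 1 = 2021: (p + p//4 - p//100 + p//400) mod 7 = (2021 + 505 - 20 + 5) mod 7 = 2511 mod 7 = 5 -> Saturday (Mon=0 ... Sun=6)
Day of year: 258; offset = 257
Weekday index = (5 + 257) mod 7 = 3 -> Thursday
Weekend days: Saturday, Sunday

No


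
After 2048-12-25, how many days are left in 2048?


Day of year: 360 of 366
Remaining = 366 - 360

6 days


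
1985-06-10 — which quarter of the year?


Month: June (month 6)
Q1: Jan-Mar, Q2: Apr-Jun, Q3: Jul-Sep, Q4: Oct-Dec

Q2


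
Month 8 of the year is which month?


Month 8 of 12

August


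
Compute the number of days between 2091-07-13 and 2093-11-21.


From 2091-07-13 to 2093-11-21
2091-07-13: days before July = 31 + 28 + 31 + 30 + 31 + 30 = 181 (2091 is not a leap year); day of year = 181 + 13 = 194
2093-11-21: days before November = 31 + 28 + 31 + 30 + 31 + 30 + 31 + 31 + 30 + 31 = 304 (2093 is not a leap year); day of year = 304 + 21 = 325
Rest of 2091: 365 - 194 = 171
Full years 2092 (366): 366
Total = 171 + 366 + 325 = 862

862 days


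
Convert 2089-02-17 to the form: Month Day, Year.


ISO 2089-02-17 parses as year=2089, month=02, day=17
Month 2 -> February

February 17, 2089


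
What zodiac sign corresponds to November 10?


Date: November 10
Conventional tropical zodiac dates: Scorpio from October 23 onward; Sagittarius starts November 22
November 10 falls within the Scorpio range

Scorpio


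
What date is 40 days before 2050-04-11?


Start: 2050-04-11, subtract 40 days
Back 11 days from April 11 reaches March 31, 2050 -> 29 left
March 2050: 31 - 29 = 2 -> lands on March 2

Result: 2050-03-02


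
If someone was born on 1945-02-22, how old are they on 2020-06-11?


Birth: 1945-02-22
Reference: 2020-06-11
Year difference: 2020 - 1945 = 75

75 years old


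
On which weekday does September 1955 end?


September 1955 has 30 days
Anchor: Jan 1, 1955. With p = 1955 - 1 = 1954: (p + p//4 - p//100 + p//400) mod 7 = (1954 + 488 - 19 + 4) mod 7 = 2427 mod 7 = 5 -> Saturday (Mon=0 ... Sun=6)
Days before September (Jan-Aug): 243; September 1 index = (5 + 243) mod 7 = 3 -> Thursday
Last day offset: 30 - 1 = 29 days
Weekday index = (3 + 29) mod 7 = 4

Friday, September 30


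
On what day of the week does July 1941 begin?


Target: July 1, 1941
Anchor: Jan 1, 1941. With p = 1941 - 1 = 1940: (p + p//4 - p//100 + p//400) mod 7 = (1940 + 485 - 19 + 4) mod 7 = 2410 mod 7 = 2 -> Wednesday (Mon=0 ... Sun=6)
Days before July (Jan-Jun): 181 days
Weekday index = (2 + 181) mod 7 = 1

Tuesday


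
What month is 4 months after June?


June is month 6
6 + 4 = 10

October


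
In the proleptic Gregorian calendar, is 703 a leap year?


Gregorian leap year rule: divisible by 4, but not by 100, unless also by 400.
703 is not divisible by 4 -> not a leap year

No


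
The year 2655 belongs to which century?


Century = (year - 1) // 100 + 1
= (2655 - 1) // 100 + 1
= 2654 // 100 + 1
= 26 + 1

27th century


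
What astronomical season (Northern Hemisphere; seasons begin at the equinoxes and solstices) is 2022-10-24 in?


Date: October 24
Astronomical Autumn (approx.; exact equinox/solstice day varies by year): September 22 to December 20
October 24 falls within the Autumn window

Autumn


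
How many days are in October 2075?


October 2075

31 days


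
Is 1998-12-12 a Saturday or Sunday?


Anchor: Jan 1, 1998. With p = 1998 - 1 = 1997: (p + p//4 - p//100 + p//400) mod 7 = (1997 + 499 - 19 + 4) mod 7 = 2481 mod 7 = 3 -> Thursday (Mon=0 ... Sun=6)
Day of year: 346; offset = 345
Weekday index = (3 + 345) mod 7 = 5 -> Saturday
Weekend days: Saturday, Sunday

Yes


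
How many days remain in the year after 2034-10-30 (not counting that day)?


Day of year: 303 of 365
Remaining = 365 - 303

62 days


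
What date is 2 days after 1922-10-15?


Start: 1922-10-15, add 2 days
October 1922 has 31 days; 15 + 2 = 17 stays within October

Result: 1922-10-17


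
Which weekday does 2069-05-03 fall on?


Date: May 3, 2069
Anchor: Jan 1, 2069. With p = 2069 - 1 = 2068: (p + p//4 - p//100 + p//400) mod 7 = (2068 + 517 - 20 + 5) mod 7 = 2570 mod 7 = 1 -> Tuesday (Mon=0 ... Sun=6)
Days before May (Jan-Apr): 120; offset = 120 + 3 - 1 = 122
Weekday index = (1 + 122) mod 7 = 4

Day of the week: Friday


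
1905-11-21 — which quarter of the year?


Month: November (month 11)
Q1: Jan-Mar, Q2: Apr-Jun, Q3: Jul-Sep, Q4: Oct-Dec

Q4


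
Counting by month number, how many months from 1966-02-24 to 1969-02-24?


From February 1966 to February 1969
3 years * 12 = 36 months = 36

36 months


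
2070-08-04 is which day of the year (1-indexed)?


Date: August 4, 2070
Days in months 1 through 7: 212
Plus 4 days in August

Day of year: 216


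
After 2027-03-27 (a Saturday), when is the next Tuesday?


Current: Saturday
Target: Tuesday
Days ahead: 3

Next Tuesday: 2027-03-30


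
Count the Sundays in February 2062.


February 2062 has 28 days
Anchor: Jan 1, 2062. With p = 2062 - 1 = 2061: (p + p//4 - p//100 + p//400) mod 7 = (2061 + 515 - 20 + 5) mod 7 = 2561 mod 7 = 6 -> Sunday (Mon=0 ... Sun=6)
Days before February (Jan): 31; February 1 index = (6 + 31) mod 7 = 2 -> Wednesday
First Sunday is February 5
Sundays: 5, 12, 19, 26

4 Sundays


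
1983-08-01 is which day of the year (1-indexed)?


Date: August 1, 1983
Days in months 1 through 7: 212
Plus 1 days in August

Day of year: 213


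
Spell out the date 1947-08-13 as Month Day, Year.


ISO 1947-08-13 parses as year=1947, month=08, day=13
Month 8 -> August

August 13, 1947


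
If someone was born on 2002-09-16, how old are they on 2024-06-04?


Birth: 2002-09-16
Reference: 2024-06-04
Year difference: 2024 - 2002 = 22
Birthday not yet reached in 2024, subtract 1

21 years old


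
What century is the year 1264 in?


Century = (year - 1) // 100 + 1
= (1264 - 1) // 100 + 1
= 1263 // 100 + 1
= 12 + 1

13th century


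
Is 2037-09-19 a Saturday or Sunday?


Anchor: Jan 1, 2037. With p = 2037 - 1 = 2036: (p + p//4 - p//100 + p//400) mod 7 = (2036 + 509 - 20 + 5) mod 7 = 2530 mod 7 = 3 -> Thursday (Mon=0 ... Sun=6)
Day of year: 262; offset = 261
Weekday index = (3 + 261) mod 7 = 5 -> Saturday
Weekend days: Saturday, Sunday

Yes


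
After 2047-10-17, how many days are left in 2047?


Day of year: 290 of 365
Remaining = 365 - 290

75 days


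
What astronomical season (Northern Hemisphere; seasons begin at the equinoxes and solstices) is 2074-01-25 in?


Date: January 25
Astronomical Winter (approx.; exact equinox/solstice day varies by year): December 21 to March 19
January 25 falls within the Winter window

Winter


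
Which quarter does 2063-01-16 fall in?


Month: January (month 1)
Q1: Jan-Mar, Q2: Apr-Jun, Q3: Jul-Sep, Q4: Oct-Dec

Q1


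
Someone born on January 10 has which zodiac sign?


Date: January 10
Conventional tropical zodiac dates: Capricorn from December 22 onward; Aquarius starts January 20
January 10 falls within the Capricorn range

Capricorn


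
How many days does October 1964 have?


October 1964

31 days


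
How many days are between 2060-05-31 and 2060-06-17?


From 2060-05-31 to 2060-06-17
2060-05-31: days before May = 31 + 29 + 31 + 30 = 121 (2060 is a leap year); day of year = 121 + 31 = 152
2060-06-17: days before June = 31 + 29 + 31 + 30 + 31 = 152 (2060 is a leap year); day of year = 152 + 17 = 169
Same year: 169 - 152 = 17

17 days


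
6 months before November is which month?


November is month 11
11 - 6 = 5

May


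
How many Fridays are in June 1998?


June 1998 has 30 days
Anchor: Jan 1, 1998. With p = 1998 - 1 = 1997: (p + p//4 - p//100 + p//400) mod 7 = (1997 + 499 - 19 + 4) mod 7 = 2481 mod 7 = 3 -> Thursday (Mon=0 ... Sun=6)
Days before June (Jan-May): 151; June 1 index = (3 + 151) mod 7 = 0 -> Monday
First Friday is June 5
Fridays: 5, 12, 19, 26

4 Fridays


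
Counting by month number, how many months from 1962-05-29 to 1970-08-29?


From May 1962 to August 1970
8 years * 12 = 96 months, plus 3 months = 99

99 months


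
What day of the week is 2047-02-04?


Date: February 4, 2047
Anchor: Jan 1, 2047. With p = 2047 - 1 = 2046: (p + p//4 - p//100 + p//400) mod 7 = (2046 + 511 - 20 + 5) mod 7 = 2542 mod 7 = 1 -> Tuesday (Mon=0 ... Sun=6)
Days before February (Jan): 31; offset = 31 + 4 - 1 = 34
Weekday index = (1 + 34) mod 7 = 0

Day of the week: Monday


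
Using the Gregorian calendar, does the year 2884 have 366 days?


Gregorian leap year rule: divisible by 4, but not by 100, unless also by 400.
2884 is divisible by 4 but not 100 -> leap year

Yes


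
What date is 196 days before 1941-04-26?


Start: 1941-04-26, subtract 196 days
Back 26 days from April 26 reaches March 31, 1941 -> 170 left
March 1941 has 31 days -> back to February 28, 1941 -> 139 left
February 1941 has 28 days -> back to January 31, 1941 -> 111 left
January 1941 has 31 days -> back to December 31, 1940 -> 80 left
December 1940 has 31 days -> back to November 30, 1940 -> 49 left
November 1940 has 30 days -> back to October 31, 1940 -> 19 left
October 1940: 31 - 19 = 12 -> lands on October 12

Result: 1940-10-12


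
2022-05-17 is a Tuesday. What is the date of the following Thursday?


Current: Tuesday
Target: Thursday
Days ahead: 2

Next Thursday: 2022-05-19


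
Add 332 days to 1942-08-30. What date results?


Start: 1942-08-30, add 332 days
August 1942 has 31 days: 31 - 30 = 1 day to August 31 -> 331 left
September 1942 has 30 days -> 301 left
October 1942 has 31 days -> 270 left
November 1942 has 30 days -> 240 left
December 1942 has 31 days -> 209 left
January 1943 has 31 days -> 178 left
February 1943 has 28 days -> 150 left
March 1943 has 31 days -> 119 left
April 1943 has 30 days -> 89 left
May 1943 has 31 days -> 58 left
June 1943 has 30 days -> 28 left
July 1943: 28 <= 31 -> lands on July 28

Result: 1943-07-28


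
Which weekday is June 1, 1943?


Target: June 1, 1943
Anchor: Jan 1, 1943. With p = 1943 - 1 = 1942: (p + p//4 - p//100 + p//400) mod 7 = (1942 + 485 - 19 + 4) mod 7 = 2412 mod 7 = 4 -> Friday (Mon=0 ... Sun=6)
Days before June (Jan-May): 151 days
Weekday index = (4 + 151) mod 7 = 1

Tuesday


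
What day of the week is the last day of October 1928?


October 1928 has 31 days
Anchor: Jan 1, 1928. With p = 1928 - 1 = 1927: (p + p//4 - p//100 + p//400) mod 7 = (1927 + 481 - 19 + 4) mod 7 = 2393 mod 7 = 6 -> Sunday (Mon=0 ... Sun=6)
Days before October (Jan-Sep): 274; October 1 index = (6 + 274) mod 7 = 0 -> Monday
Last day offset: 31 - 1 = 30 days
Weekday index = (0 + 30) mod 7 = 2

Wednesday, October 31


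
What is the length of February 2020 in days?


February 2020 (leap year: yes)

29 days


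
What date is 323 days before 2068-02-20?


Start: 2068-02-20, subtract 323 days
Back 20 days from February 20 reaches January 31, 2068 -> 303 left
January 2068 has 31 days -> back to December 31, 2067 -> 272 left
December 2067 has 31 days -> back to November 30, 2067 -> 241 left
November 2067 has 30 days -> back to October 31, 2067 -> 211 left
October 2067 has 31 days -> back to September 30, 2067 -> 180 left
September 2067 has 30 days -> back to August 31, 2067 -> 150 left
August 2067 has 31 days -> back to July 31, 2067 -> 119 left
July 2067 has 31 days -> back to June 30, 2067 -> 88 left
June 2067 has 30 days -> back to May 31, 2067 -> 58 left
May 2067 has 31 days -> back to April 30, 2067 -> 27 left
April 2067: 30 - 27 = 3 -> lands on April 3

Result: 2067-04-03


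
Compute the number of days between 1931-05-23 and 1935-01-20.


From 1931-05-23 to 1935-01-20
1931-05-23: days before May = 31 + 28 + 31 + 30 = 120 (1931 is not a leap year); day of year = 120 + 23 = 143
1935-01-20: day of year = 20
Rest of 1931: 365 - 143 = 222
Full years 1932 (366), 1933 (365), 1934 (365): 1096
Total = 222 + 1096 + 20 = 1338

1338 days


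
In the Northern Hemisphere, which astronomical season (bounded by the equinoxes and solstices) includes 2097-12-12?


Date: December 12
Astronomical Autumn (approx.; exact equinox/solstice day varies by year): September 22 to December 20
December 12 falls within the Autumn window

Autumn


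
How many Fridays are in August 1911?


August 1911 has 31 days
Anchor: Jan 1, 1911. With p = 1911 - 1 = 1910: (p + p//4 - p//100 + p//400) mod 7 = (1910 + 477 - 19 + 4) mod 7 = 2372 mod 7 = 6 -> Sunday (Mon=0 ... Sun=6)
Days before August (Jan-Jul): 212; August 1 index = (6 + 212) mod 7 = 1 -> Tuesday
First Friday is August 4
Fridays: 4, 11, 18, 25

4 Fridays


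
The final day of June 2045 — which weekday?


June 2045 has 30 days
Anchor: Jan 1, 2045. With p = 2045 - 1 = 2044: (p + p//4 - p//100 + p//400) mod 7 = (2044 + 511 - 20 + 5) mod 7 = 2540 mod 7 = 6 -> Sunday (Mon=0 ... Sun=6)
Days before June (Jan-May): 151; June 1 index = (6 + 151) mod 7 = 3 -> Thursday
Last day offset: 30 - 1 = 29 days
Weekday index = (3 + 29) mod 7 = 4

Friday, June 30


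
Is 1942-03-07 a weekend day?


Anchor: Jan 1, 1942. With p = 1942 - 1 = 1941: (p + p//4 - p//100 + p//400) mod 7 = (1941 + 485 - 19 + 4) mod 7 = 2411 mod 7 = 3 -> Thursday (Mon=0 ... Sun=6)
Day of year: 66; offset = 65
Weekday index = (3 + 65) mod 7 = 5 -> Saturday
Weekend days: Saturday, Sunday

Yes


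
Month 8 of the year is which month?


Month 8 of 12

August


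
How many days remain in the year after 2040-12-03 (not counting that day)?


Day of year: 338 of 366
Remaining = 366 - 338

28 days


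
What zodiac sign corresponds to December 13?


Date: December 13
Conventional tropical zodiac dates: Sagittarius from November 22 onward; Capricorn starts December 22
December 13 falls within the Sagittarius range

Sagittarius


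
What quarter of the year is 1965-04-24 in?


Month: April (month 4)
Q1: Jan-Mar, Q2: Apr-Jun, Q3: Jul-Sep, Q4: Oct-Dec

Q2


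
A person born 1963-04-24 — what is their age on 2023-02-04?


Birth: 1963-04-24
Reference: 2023-02-04
Year difference: 2023 - 1963 = 60
Birthday not yet reached in 2023, subtract 1

59 years old


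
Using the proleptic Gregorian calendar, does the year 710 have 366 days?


Gregorian leap year rule: divisible by 4, but not by 100, unless also by 400.
710 is not divisible by 4 -> not a leap year

No


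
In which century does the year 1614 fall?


Century = (year - 1) // 100 + 1
= (1614 - 1) // 100 + 1
= 1613 // 100 + 1
= 16 + 1

17th century


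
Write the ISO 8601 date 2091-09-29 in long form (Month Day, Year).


ISO 2091-09-29 parses as year=2091, month=09, day=29
Month 9 -> September

September 29, 2091


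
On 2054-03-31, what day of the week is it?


Date: March 31, 2054
Anchor: Jan 1, 2054. With p = 2054 - 1 = 2053: (p + p//4 - p//100 + p//400) mod 7 = (2053 + 513 - 20 + 5) mod 7 = 2551 mod 7 = 3 -> Thursday (Mon=0 ... Sun=6)
Days before March (Jan-Feb): 59; offset = 59 + 31 - 1 = 89
Weekday index = (3 + 89) mod 7 = 1

Day of the week: Tuesday


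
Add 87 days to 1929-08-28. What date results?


Start: 1929-08-28, add 87 days
August 1929 has 31 days: 31 - 28 = 3 days to August 31 -> 84 left
September 1929 has 30 days -> 54 left
October 1929 has 31 days -> 23 left
November 1929: 23 <= 30 -> lands on November 23

Result: 1929-11-23


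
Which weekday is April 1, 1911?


Target: April 1, 1911
Anchor: Jan 1, 1911. With p = 1911 - 1 = 1910: (p + p//4 - p//100 + p//400) mod 7 = (1910 + 477 - 19 + 4) mod 7 = 2372 mod 7 = 6 -> Sunday (Mon=0 ... Sun=6)
Days before April (Jan-Mar): 90 days
Weekday index = (6 + 90) mod 7 = 5

Saturday


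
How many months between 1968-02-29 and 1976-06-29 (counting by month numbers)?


From February 1968 to June 1976
8 years * 12 = 96 months, plus 4 months = 100

100 months


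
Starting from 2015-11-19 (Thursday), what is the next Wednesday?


Current: Thursday
Target: Wednesday
Days ahead: 6

Next Wednesday: 2015-11-25


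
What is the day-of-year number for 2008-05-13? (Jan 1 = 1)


Date: May 13, 2008
Days in months 1 through 4: 121
Plus 13 days in May

Day of year: 134


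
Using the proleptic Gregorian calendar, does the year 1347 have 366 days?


Gregorian leap year rule: divisible by 4, but not by 100, unless also by 400.
1347 is not divisible by 4 -> not a leap year

No


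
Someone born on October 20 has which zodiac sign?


Date: October 20
Conventional tropical zodiac dates: Libra from September 23 onward; Scorpio starts October 23
October 20 falls within the Libra range

Libra


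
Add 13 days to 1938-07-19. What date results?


Start: 1938-07-19, add 13 days
July 1938 has 31 days: 31 - 19 = 12 days to July 31 -> 1 left
August 1938: 1 <= 31 -> lands on August 1

Result: 1938-08-01


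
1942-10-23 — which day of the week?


Date: October 23, 1942
Anchor: Jan 1, 1942. With p = 1942 - 1 = 1941: (p + p//4 - p//100 + p//400) mod 7 = (1941 + 485 - 19 + 4) mod 7 = 2411 mod 7 = 3 -> Thursday (Mon=0 ... Sun=6)
Days before October (Jan-Sep): 273; offset = 273 + 23 - 1 = 295
Weekday index = (3 + 295) mod 7 = 4

Day of the week: Friday


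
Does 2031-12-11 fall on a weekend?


Anchor: Jan 1, 2031. With p = 2031 - 1 = 2030: (p + p//4 - p//100 + p//400) mod 7 = (2030 + 507 - 20 + 5) mod 7 = 2522 mod 7 = 2 -> Wednesday (Mon=0 ... Sun=6)
Day of year: 345; offset = 344
Weekday index = (2 + 344) mod 7 = 3 -> Thursday
Weekend days: Saturday, Sunday

No


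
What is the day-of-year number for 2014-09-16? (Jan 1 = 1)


Date: September 16, 2014
Days in months 1 through 8: 243
Plus 16 days in September

Day of year: 259


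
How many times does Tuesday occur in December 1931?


December 1931 has 31 days
Anchor: Jan 1, 1931. With p = 1931 - 1 = 1930: (p + p//4 - p//100 + p//400) mod 7 = (1930 + 482 - 19 + 4) mod 7 = 2397 mod 7 = 3 -> Thursday (Mon=0 ... Sun=6)
Days before December (Jan-Nov): 334; December 1 index = (3 + 334) mod 7 = 1 -> Tuesday
First Tuesday is December 1
Tuesdays: 1, 8, 15, 22, 29

5 Tuesdays


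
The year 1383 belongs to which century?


Century = (year - 1) // 100 + 1
= (1383 - 1) // 100 + 1
= 1382 // 100 + 1
= 13 + 1

14th century


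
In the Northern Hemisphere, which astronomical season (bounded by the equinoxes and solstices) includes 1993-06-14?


Date: June 14
Astronomical Spring (approx.; exact equinox/solstice day varies by year): March 20 to June 20
June 14 falls within the Spring window

Spring


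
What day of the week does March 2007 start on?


Target: March 1, 2007
Anchor: Jan 1, 2007. With p = 2007 - 1 = 2006: (p + p//4 - p//100 + p//400) mod 7 = (2006 + 501 - 20 + 5) mod 7 = 2492 mod 7 = 0 -> Monday (Mon=0 ... Sun=6)
Days before March (Jan-Feb): 59 days
Weekday index = (0 + 59) mod 7 = 3

Thursday


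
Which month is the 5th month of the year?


Month 5 of 12

May


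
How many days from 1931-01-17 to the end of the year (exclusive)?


Day of year: 17 of 365
Remaining = 365 - 17

348 days


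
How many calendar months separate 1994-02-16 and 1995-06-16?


From February 1994 to June 1995
1 year * 12 = 12 months, plus 4 months = 16

16 months


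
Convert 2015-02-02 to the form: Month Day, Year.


ISO 2015-02-02 parses as year=2015, month=02, day=02
Month 2 -> February

February 2, 2015


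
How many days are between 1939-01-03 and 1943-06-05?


From 1939-01-03 to 1943-06-05
1939-01-03: day of year = 3
1943-06-05: days before June = 31 + 28 + 31 + 30 + 31 = 151 (1943 is not a leap year); day of year = 151 + 5 = 156
Rest of 1939: 365 - 3 = 362
Full years 1940 (366), 1941 (365), 1942 (365): 1096
Total = 362 + 1096 + 156 = 1614

1614 days


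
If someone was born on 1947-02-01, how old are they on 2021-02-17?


Birth: 1947-02-01
Reference: 2021-02-17
Year difference: 2021 - 1947 = 74

74 years old


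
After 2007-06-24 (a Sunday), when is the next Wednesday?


Current: Sunday
Target: Wednesday
Days ahead: 3

Next Wednesday: 2007-06-27


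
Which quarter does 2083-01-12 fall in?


Month: January (month 1)
Q1: Jan-Mar, Q2: Apr-Jun, Q3: Jul-Sep, Q4: Oct-Dec

Q1


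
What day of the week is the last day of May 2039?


May 2039 has 31 days
Anchor: Jan 1, 2039. With p = 2039 - 1 = 2038: (p + p//4 - p//100 + p//400) mod 7 = (2038 + 509 - 20 + 5) mod 7 = 2532 mod 7 = 5 -> Saturday (Mon=0 ... Sun=6)
Days before May (Jan-Apr): 120; May 1 index = (5 + 120) mod 7 = 6 -> Sunday
Last day offset: 31 - 1 = 30 days
Weekday index = (6 + 30) mod 7 = 1

Tuesday, May 31


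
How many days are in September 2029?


September 2029

30 days


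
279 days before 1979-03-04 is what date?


Start: 1979-03-04, subtract 279 days
Back 4 days from March 4 reaches February 28, 1979 -> 275 left
February 1979 has 28 days -> back to January 31, 1979 -> 247 left
January 1979 has 31 days -> back to December 31, 1978 -> 216 left
December 1978 has 31 days -> back to November 30, 1978 -> 185 left
November 1978 has 30 days -> back to October 31, 1978 -> 155 left
October 1978 has 31 days -> back to September 30, 1978 -> 124 left
September 1978 has 30 days -> back to August 31, 1978 -> 94 left
August 1978 has 31 days -> back to July 31, 1978 -> 63 left
July 1978 has 31 days -> back to June 30, 1978 -> 32 left
June 1978 has 30 days -> back to May 31, 1978 -> 2 left
May 1978: 31 - 2 = 29 -> lands on May 29

Result: 1978-05-29


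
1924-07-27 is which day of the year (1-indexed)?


Date: July 27, 1924
Days in months 1 through 6: 182
Plus 27 days in July

Day of year: 209


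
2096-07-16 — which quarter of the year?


Month: July (month 7)
Q1: Jan-Mar, Q2: Apr-Jun, Q3: Jul-Sep, Q4: Oct-Dec

Q3


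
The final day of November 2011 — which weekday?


November 2011 has 30 days
Anchor: Jan 1, 2011. With p = 2011 - 1 = 2010: (p + p//4 - p//100 + p//400) mod 7 = (2010 + 502 - 20 + 5) mod 7 = 2497 mod 7 = 5 -> Saturday (Mon=0 ... Sun=6)
Days before November (Jan-Oct): 304; November 1 index = (5 + 304) mod 7 = 1 -> Tuesday
Last day offset: 30 - 1 = 29 days
Weekday index = (1 + 29) mod 7 = 2

Wednesday, November 30


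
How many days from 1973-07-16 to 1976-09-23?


From 1973-07-16 to 1976-09-23
1973-07-16: days before July = 31 + 28 + 31 + 30 + 31 + 30 = 181 (1973 is not a leap year); day of year = 181 + 16 = 197
1976-09-23: days before September = 31 + 29 + 31 + 30 + 31 + 30 + 31 + 31 = 244 (1976 is a leap year); day of year = 244 + 23 = 267
Rest of 1973: 365 - 197 = 168
Full years 1974 (365), 1975 (365): 730
Total = 168 + 730 + 267 = 1165

1165 days


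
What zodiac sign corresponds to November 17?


Date: November 17
Conventional tropical zodiac dates: Scorpio from October 23 onward; Sagittarius starts November 22
November 17 falls within the Scorpio range

Scorpio


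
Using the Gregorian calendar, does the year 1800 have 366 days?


Gregorian leap year rule: divisible by 4, but not by 100, unless also by 400.
1800 is divisible by 100 but not 400 -> not a leap year

No


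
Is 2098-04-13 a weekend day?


Anchor: Jan 1, 2098. With p = 2098 - 1 = 2097: (p + p//4 - p//100 + p//400) mod 7 = (2097 + 524 - 20 + 5) mod 7 = 2606 mod 7 = 2 -> Wednesday (Mon=0 ... Sun=6)
Day of year: 103; offset = 102
Weekday index = (2 + 102) mod 7 = 6 -> Sunday
Weekend days: Saturday, Sunday

Yes


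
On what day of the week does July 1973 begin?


Target: July 1, 1973
Anchor: Jan 1, 1973. With p = 1973 - 1 = 1972: (p + p//4 - p//100 + p//400) mod 7 = (1972 + 493 - 19 + 4) mod 7 = 2450 mod 7 = 0 -> Monday (Mon=0 ... Sun=6)
Days before July (Jan-Jun): 181 days
Weekday index = (0 + 181) mod 7 = 6

Sunday


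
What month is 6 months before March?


March is month 3
3 - 6 = -3; wrap: -3 + 12 = 9

September


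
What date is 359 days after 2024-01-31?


Start: 2024-01-31, add 359 days
January 31 is the last day of January 2024 -> 359 left
February 2024 has 29 days -> 330 left
March 2024 has 31 days -> 299 left
April 2024 has 30 days -> 269 left
May 2024 has 31 days -> 238 left
June 2024 has 30 days -> 208 left
July 2024 has 31 days -> 177 left
August 2024 has 31 days -> 146 left
September 2024 has 30 days -> 116 left
October 2024 has 31 days -> 85 left
November 2024 has 30 days -> 55 left
December 2024 has 31 days -> 24 left
January 2025: 24 <= 31 -> lands on January 24

Result: 2025-01-24


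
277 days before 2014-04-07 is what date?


Start: 2014-04-07, subtract 277 days
Back 7 days from April 7 reaches March 31, 2014 -> 270 left
March 2014 has 31 days -> back to February 28, 2014 -> 239 left
February 2014 has 28 days -> back to January 31, 2014 -> 211 left
January 2014 has 31 days -> back to December 31, 2013 -> 180 left
December 2013 has 31 days -> back to November 30, 2013 -> 149 left
November 2013 has 30 days -> back to October 31, 2013 -> 119 left
October 2013 has 31 days -> back to September 30, 2013 -> 88 left
September 2013 has 30 days -> back to August 31, 2013 -> 58 left
August 2013 has 31 days -> back to July 31, 2013 -> 27 left
July 2013: 31 - 27 = 4 -> lands on July 4

Result: 2013-07-04


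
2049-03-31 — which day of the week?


Date: March 31, 2049
Anchor: Jan 1, 2049. With p = 2049 - 1 = 2048: (p + p//4 - p//100 + p//400) mod 7 = (2048 + 512 - 20 + 5) mod 7 = 2545 mod 7 = 4 -> Friday (Mon=0 ... Sun=6)
Days before March (Jan-Feb): 59; offset = 59 + 31 - 1 = 89
Weekday index = (4 + 89) mod 7 = 2

Day of the week: Wednesday


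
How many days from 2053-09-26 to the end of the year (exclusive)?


Day of year: 269 of 365
Remaining = 365 - 269

96 days


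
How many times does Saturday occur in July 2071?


July 2071 has 31 days
Anchor: Jan 1, 2071. With p = 2071 - 1 = 2070: (p + p//4 - p//100 + p//400) mod 7 = (2070 + 517 - 20 + 5) mod 7 = 2572 mod 7 = 3 -> Thursday (Mon=0 ... Sun=6)
Days before July (Jan-Jun): 181; July 1 index = (3 + 181) mod 7 = 2 -> Wednesday
First Saturday is July 4
Saturdays: 4, 11, 18, 25

4 Saturdays


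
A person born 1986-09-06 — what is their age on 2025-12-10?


Birth: 1986-09-06
Reference: 2025-12-10
Year difference: 2025 - 1986 = 39

39 years old


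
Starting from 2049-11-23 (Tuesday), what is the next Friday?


Current: Tuesday
Target: Friday
Days ahead: 3

Next Friday: 2049-11-26


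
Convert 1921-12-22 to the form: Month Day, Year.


ISO 1921-12-22 parses as year=1921, month=12, day=22
Month 12 -> December

December 22, 1921


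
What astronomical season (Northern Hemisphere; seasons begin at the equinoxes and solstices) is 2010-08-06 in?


Date: August 6
Astronomical Summer (approx.; exact equinox/solstice day varies by year): June 21 to September 21
August 6 falls within the Summer window

Summer


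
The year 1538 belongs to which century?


Century = (year - 1) // 100 + 1
= (1538 - 1) // 100 + 1
= 1537 // 100 + 1
= 15 + 1

16th century


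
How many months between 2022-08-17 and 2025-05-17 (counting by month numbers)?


From August 2022 to May 2025
3 years * 12 = 36 months, minus 3 months = 33

33 months


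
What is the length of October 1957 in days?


October 1957

31 days


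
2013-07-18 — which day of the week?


Date: July 18, 2013
Anchor: Jan 1, 2013. With p = 2013 - 1 = 2012: (p + p//4 - p//100 + p//400) mod 7 = (2012 + 503 - 20 + 5) mod 7 = 2500 mod 7 = 1 -> Tuesday (Mon=0 ... Sun=6)
Days before July (Jan-Jun): 181; offset = 181 + 18 - 1 = 198
Weekday index = (1 + 198) mod 7 = 3

Day of the week: Thursday


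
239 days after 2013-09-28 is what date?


Start: 2013-09-28, add 239 days
September 2013 has 30 days: 30 - 28 = 2 days to September 30 -> 237 left
October 2013 has 31 days -> 206 left
November 2013 has 30 days -> 176 left
December 2013 has 31 days -> 145 left
January 2014 has 31 days -> 114 left
February 2014 has 28 days -> 86 left
March 2014 has 31 days -> 55 left
April 2014 has 30 days -> 25 left
May 2014: 25 <= 31 -> lands on May 25

Result: 2014-05-25


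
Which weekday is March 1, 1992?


Target: March 1, 1992
Anchor: Jan 1, 1992. With p = 1992 - 1 = 1991: (p + p//4 - p//100 + p//400) mod 7 = (1991 + 497 - 19 + 4) mod 7 = 2473 mod 7 = 2 -> Wednesday (Mon=0 ... Sun=6)
Days before March (Jan-Feb): 60 days
Weekday index = (2 + 60) mod 7 = 6

Sunday


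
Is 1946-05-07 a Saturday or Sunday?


Anchor: Jan 1, 1946. With p = 1946 - 1 = 1945: (p + p//4 - p//100 + p//400) mod 7 = (1945 + 486 - 19 + 4) mod 7 = 2416 mod 7 = 1 -> Tuesday (Mon=0 ... Sun=6)
Day of year: 127; offset = 126
Weekday index = (1 + 126) mod 7 = 1 -> Tuesday
Weekend days: Saturday, Sunday

No


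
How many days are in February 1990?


February 1990 (leap year: no)

28 days


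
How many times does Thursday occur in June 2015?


June 2015 has 30 days
Anchor: Jan 1, 2015. With p = 2015 - 1 = 2014: (p + p//4 - p//100 + p//400) mod 7 = (2014 + 503 - 20 + 5) mod 7 = 2502 mod 7 = 3 -> Thursday (Mon=0 ... Sun=6)
Days before June (Jan-May): 151; June 1 index = (3 + 151) mod 7 = 0 -> Monday
First Thursday is June 4
Thursdays: 4, 11, 18, 25

4 Thursdays


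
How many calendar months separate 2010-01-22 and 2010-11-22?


From January 2010 to November 2010
0 years * 12 = 0 months, plus 10 months = 10

10 months


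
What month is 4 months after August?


August is month 8
8 + 4 = 12

December


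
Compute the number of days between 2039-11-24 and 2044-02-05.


From 2039-11-24 to 2044-02-05
2039-11-24: days before November = 31 + 28 + 31 + 30 + 31 + 30 + 31 + 31 + 30 + 31 = 304 (2039 is not a leap year); day of year = 304 + 24 = 328
2044-02-05: days before February = 31; day of year = 31 + 5 = 36
Rest of 2039: 365 - 328 = 37
Full years 2040 (366), 2041 (365), 2042 (365), 2043 (365): 1461
Total = 37 + 1461 + 36 = 1534

1534 days


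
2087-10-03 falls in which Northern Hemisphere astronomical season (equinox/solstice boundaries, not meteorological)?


Date: October 3
Astronomical Autumn (approx.; exact equinox/solstice day varies by year): September 22 to December 20
October 3 falls within the Autumn window

Autumn


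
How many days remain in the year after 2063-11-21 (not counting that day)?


Day of year: 325 of 365
Remaining = 365 - 325

40 days


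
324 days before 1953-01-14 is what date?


Start: 1953-01-14, subtract 324 days
Back 14 days from January 14 reaches December 31, 1952 -> 310 left
December 1952 has 31 days -> back to November 30, 1952 -> 279 left
November 1952 has 30 days -> back to October 31, 1952 -> 249 left
October 1952 has 31 days -> back to September 30, 1952 -> 218 left
September 1952 has 30 days -> back to August 31, 1952 -> 188 left
August 1952 has 31 days -> back to July 31, 1952 -> 157 left
July 1952 has 31 days -> back to June 30, 1952 -> 126 left
June 1952 has 30 days -> back to May 31, 1952 -> 96 left
May 1952 has 31 days -> back to April 30, 1952 -> 65 left
April 1952 has 30 days -> back to March 31, 1952 -> 35 left
March 1952 has 31 days -> back to February 29, 1952 -> 4 left
February 1952: 29 - 4 = 25 -> lands on February 25

Result: 1952-02-25


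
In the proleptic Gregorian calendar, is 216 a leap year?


Gregorian leap year rule: divisible by 4, but not by 100, unless also by 400.
216 is divisible by 4 but not 100 -> leap year

Yes


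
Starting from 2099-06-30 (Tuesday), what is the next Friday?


Current: Tuesday
Target: Friday
Days ahead: 3

Next Friday: 2099-07-03


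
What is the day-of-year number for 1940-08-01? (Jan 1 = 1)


Date: August 1, 1940
Days in months 1 through 7: 213
Plus 1 days in August

Day of year: 214


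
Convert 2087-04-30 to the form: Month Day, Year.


ISO 2087-04-30 parses as year=2087, month=04, day=30
Month 4 -> April

April 30, 2087


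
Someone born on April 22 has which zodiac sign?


Date: April 22
Conventional tropical zodiac dates: Taurus from April 20 onward; Gemini starts May 21
April 22 falls within the Taurus range

Taurus


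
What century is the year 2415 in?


Century = (year - 1) // 100 + 1
= (2415 - 1) // 100 + 1
= 2414 // 100 + 1
= 24 + 1

25th century


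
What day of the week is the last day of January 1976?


January 1976 has 31 days
Anchor: Jan 1, 1976. With p = 1976 - 1 = 1975: (p + p//4 - p//100 + p//400) mod 7 = (1975 + 493 - 19 + 4) mod 7 = 2453 mod 7 = 3 -> Thursday (Mon=0 ... Sun=6)
January 1 is the anchor itself -> Thursday
Last day offset: 31 - 1 = 30 days
Weekday index = (3 + 30) mod 7 = 5

Saturday, January 31


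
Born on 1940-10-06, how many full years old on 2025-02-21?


Birth: 1940-10-06
Reference: 2025-02-21
Year difference: 2025 - 1940 = 85
Birthday not yet reached in 2025, subtract 1

84 years old


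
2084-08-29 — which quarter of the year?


Month: August (month 8)
Q1: Jan-Mar, Q2: Apr-Jun, Q3: Jul-Sep, Q4: Oct-Dec

Q3


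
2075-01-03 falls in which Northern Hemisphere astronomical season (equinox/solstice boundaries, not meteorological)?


Date: January 3
Astronomical Winter (approx.; exact equinox/solstice day varies by year): December 21 to March 19
January 3 falls within the Winter window

Winter


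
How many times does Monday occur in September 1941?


September 1941 has 30 days
Anchor: Jan 1, 1941. With p = 1941 - 1 = 1940: (p + p//4 - p//100 + p//400) mod 7 = (1940 + 485 - 19 + 4) mod 7 = 2410 mod 7 = 2 -> Wednesday (Mon=0 ... Sun=6)
Days before September (Jan-Aug): 243; September 1 index = (2 + 243) mod 7 = 0 -> Monday
First Monday is September 1
Mondays: 1, 8, 15, 22, 29

5 Mondays


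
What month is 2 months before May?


May is month 5
5 - 2 = 3

March


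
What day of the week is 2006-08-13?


Date: August 13, 2006
Anchor: Jan 1, 2006. With p = 2006 - 1 = 2005: (p + p//4 - p//100 + p//400) mod 7 = (2005 + 501 - 20 + 5) mod 7 = 2491 mod 7 = 6 -> Sunday (Mon=0 ... Sun=6)
Days before August (Jan-Jul): 212; offset = 212 + 13 - 1 = 224
Weekday index = (6 + 224) mod 7 = 6

Day of the week: Sunday


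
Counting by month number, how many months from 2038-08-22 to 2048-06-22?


From August 2038 to June 2048
10 years * 12 = 120 months, minus 2 months = 118

118 months


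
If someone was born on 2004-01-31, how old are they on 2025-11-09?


Birth: 2004-01-31
Reference: 2025-11-09
Year difference: 2025 - 2004 = 21

21 years old


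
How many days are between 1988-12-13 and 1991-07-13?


From 1988-12-13 to 1991-07-13
1988-12-13: days before December = 31 + 29 + 31 + 30 + 31 + 30 + 31 + 31 + 30 + 31 + 30 = 335 (1988 is a leap year); day of year = 335 + 13 = 348
1991-07-13: days before July = 31 + 28 + 31 + 30 + 31 + 30 = 181 (1991 is not a leap year); day of year = 181 + 13 = 194
Rest of 1988: 366 - 348 = 18
Full years 1989 (365), 1990 (365): 730
Total = 18 + 730 + 194 = 942

942 days


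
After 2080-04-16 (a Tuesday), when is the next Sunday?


Current: Tuesday
Target: Sunday
Days ahead: 5

Next Sunday: 2080-04-21


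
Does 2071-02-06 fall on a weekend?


Anchor: Jan 1, 2071. With p = 2071 - 1 = 2070: (p + p//4 - p//100 + p//400) mod 7 = (2070 + 517 - 20 + 5) mod 7 = 2572 mod 7 = 3 -> Thursday (Mon=0 ... Sun=6)
Day of year: 37; offset = 36
Weekday index = (3 + 36) mod 7 = 4 -> Friday
Weekend days: Saturday, Sunday

No


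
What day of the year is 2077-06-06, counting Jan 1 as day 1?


Date: June 6, 2077
Days in months 1 through 5: 151
Plus 6 days in June

Day of year: 157


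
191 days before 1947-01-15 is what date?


Start: 1947-01-15, subtract 191 days
Back 15 days from January 15 reaches December 31, 1946 -> 176 left
December 1946 has 31 days -> back to November 30, 1946 -> 145 left
November 1946 has 30 days -> back to October 31, 1946 -> 115 left
October 1946 has 31 days -> back to September 30, 1946 -> 84 left
September 1946 has 30 days -> back to August 31, 1946 -> 54 left
August 1946 has 31 days -> back to July 31, 1946 -> 23 left
July 1946: 31 - 23 = 8 -> lands on July 8

Result: 1946-07-08


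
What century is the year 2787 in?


Century = (year - 1) // 100 + 1
= (2787 - 1) // 100 + 1
= 2786 // 100 + 1
= 27 + 1

28th century


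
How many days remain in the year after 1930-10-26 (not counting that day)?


Day of year: 299 of 365
Remaining = 365 - 299

66 days


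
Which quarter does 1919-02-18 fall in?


Month: February (month 2)
Q1: Jan-Mar, Q2: Apr-Jun, Q3: Jul-Sep, Q4: Oct-Dec

Q1


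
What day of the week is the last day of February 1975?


February 1975 has 28 days
Anchor: Jan 1, 1975. With p = 1975 - 1 = 1974: (p + p//4 - p//100 + p//400) mod 7 = (1974 + 493 - 19 + 4) mod 7 = 2452 mod 7 = 2 -> Wednesday (Mon=0 ... Sun=6)
Days before February (Jan): 31; February 1 index = (2 + 31) mod 7 = 5 -> Saturday
Last day offset: 28 - 1 = 27 days
Weekday index = (5 + 27) mod 7 = 4

Friday, February 28


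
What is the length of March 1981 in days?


March 1981

31 days


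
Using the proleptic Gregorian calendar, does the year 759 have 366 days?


Gregorian leap year rule: divisible by 4, but not by 100, unless also by 400.
759 is not divisible by 4 -> not a leap year

No


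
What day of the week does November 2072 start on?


Target: November 1, 2072
Anchor: Jan 1, 2072. With p = 2072 - 1 = 2071: (p + p//4 - p//100 + p//400) mod 7 = (2071 + 517 - 20 + 5) mod 7 = 2573 mod 7 = 4 -> Friday (Mon=0 ... Sun=6)
Days before November (Jan-Oct): 305 days
Weekday index = (4 + 305) mod 7 = 1

Tuesday


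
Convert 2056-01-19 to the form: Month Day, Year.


ISO 2056-01-19 parses as year=2056, month=01, day=19
Month 1 -> January

January 19, 2056


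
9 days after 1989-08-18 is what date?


Start: 1989-08-18, add 9 days
August 1989 has 31 days; 18 + 9 = 27 stays within August

Result: 1989-08-27


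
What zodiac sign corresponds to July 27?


Date: July 27
Conventional tropical zodiac dates: Leo from July 23 onward; Virgo starts August 23
July 27 falls within the Leo range

Leo


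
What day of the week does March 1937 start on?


Target: March 1, 1937
Anchor: Jan 1, 1937. With p = 1937 - 1 = 1936: (p + p//4 - p//100 + p//400) mod 7 = (1936 + 484 - 19 + 4) mod 7 = 2405 mod 7 = 4 -> Friday (Mon=0 ... Sun=6)
Days before March (Jan-Feb): 59 days
Weekday index = (4 + 59) mod 7 = 0

Monday


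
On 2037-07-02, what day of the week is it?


Date: July 2, 2037
Anchor: Jan 1, 2037. With p = 2037 - 1 = 2036: (p + p//4 - p//100 + p//400) mod 7 = (2036 + 509 - 20 + 5) mod 7 = 2530 mod 7 = 3 -> Thursday (Mon=0 ... Sun=6)
Days before July (Jan-Jun): 181; offset = 181 + 2 - 1 = 182
Weekday index = (3 + 182) mod 7 = 3

Day of the week: Thursday
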